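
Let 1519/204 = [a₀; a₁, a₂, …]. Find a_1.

1519 = 7·204 + 91   →  a_0 = 7
204 = 2·91 + 22   →  a_1 = 2

2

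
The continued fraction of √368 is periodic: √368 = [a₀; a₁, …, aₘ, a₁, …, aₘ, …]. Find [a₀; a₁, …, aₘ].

a₀ = ⌊√368⌋ = 19.
With m₀=0, d₀=1 and mₖ₊₁ = dₖaₖ − mₖ, dₖ₊₁ = (n − mₖ₊₁²)/dₖ, aₖ₊₁ = ⌊(a₀+mₖ₊₁)/dₖ₊₁⌋:
  k=1: m=19, d=7, a=5
  k=2: m=16, d=16, a=2
  k=3: m=16, d=7, a=5
  k=4: m=19, d=1, a=38
d=1 and a=2a₀=38 at k=4, so the next step gives (m, d) = (19, 7) again — its k=1 value — and the period has length 4.

[19; 5, 2, 5, 38]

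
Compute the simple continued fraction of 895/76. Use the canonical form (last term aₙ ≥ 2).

895 = 11·76 + 59
76 = 1·59 + 17
59 = 3·17 + 8
17 = 2·8 + 1
8 = 8·1 + 0  (stop)
So 895/76 = [11; 1, 3, 2, 8].

[11; 1, 3, 2, 8]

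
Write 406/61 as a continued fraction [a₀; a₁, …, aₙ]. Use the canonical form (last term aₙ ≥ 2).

[6; 1, 1, 1, 9, 2]

406 = 6×61 + 40
61 = 1×40 + 21
40 = 1×21 + 19
21 = 1×19 + 2
19 = 9×2 + 1
2 = 2×1 + 0  (stop)
So 406/61 = [6; 1, 1, 1, 9, 2].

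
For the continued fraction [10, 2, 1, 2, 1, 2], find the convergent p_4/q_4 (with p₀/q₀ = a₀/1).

114/11

Using pₖ = aₖpₖ₋₁ + pₖ₋₂, qₖ = aₖqₖ₋₁ + qₖ₋₂ (with p₋₁=1, p₋₂=0, q₋₁=0, q₋₂=1):
  k=0: a=10, p=10, q=1
  k=1: a=2, p=21, q=2
  k=2: a=1, p=31, q=3
  k=3: a=2, p=83, q=8
  k=4: a=1, p=114, q=11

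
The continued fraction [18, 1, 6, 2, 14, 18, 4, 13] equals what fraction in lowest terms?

Using pₖ = aₖpₖ₋₁ + pₖ₋₂ and qₖ = aₖqₖ₋₁ + qₖ₋₂:
  k=0: a=18, p=18, q=1
  k=1: a=1, p=19, q=1
  k=2: a=6, p=132, q=7
  k=3: a=2, p=283, q=15
  k=4: a=14, p=4094, q=217
  k=5: a=18, p=73975, q=3921
  k=6: a=4, p=299994, q=15901
  k=7: a=13, p=3973897, q=210634

3973897/210634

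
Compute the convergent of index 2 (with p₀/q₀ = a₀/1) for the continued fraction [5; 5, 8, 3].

Using pₖ = aₖpₖ₋₁ + pₖ₋₂, qₖ = aₖqₖ₋₁ + qₖ₋₂ (with p₋₁=1, p₋₂=0, q₋₁=0, q₋₂=1):
  k=0: a=5, p=5, q=1
  k=1: a=5, p=26, q=5
  k=2: a=8, p=213, q=41

213/41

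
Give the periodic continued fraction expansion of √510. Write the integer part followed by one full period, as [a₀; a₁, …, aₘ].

[22; 1, 1, 2, 1, 1, 44]

a₀ = ⌊√510⌋ = 22.
With m₀=0, d₀=1 and mₖ₊₁ = dₖaₖ − mₖ, dₖ₊₁ = (n − mₖ₊₁²)/dₖ, aₖ₊₁ = ⌊(a₀+mₖ₊₁)/dₖ₊₁⌋:
  k=1: m=22, d=26, a=1
  k=2: m=4, d=19, a=1
  k=3: m=15, d=15, a=2
  k=4: m=15, d=19, a=1
  k=5: m=4, d=26, a=1
  k=6: m=22, d=1, a=44
d=1 and a=2a₀=44 at k=6, so the next step gives (m, d) = (22, 26) again — its k=1 value — and the period has length 6.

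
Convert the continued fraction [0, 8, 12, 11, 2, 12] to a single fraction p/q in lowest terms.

3469/28039

Fold from the inside: start with 12/1.
  2 + 1/12 = 25/12
  11 + 12/25 = 287/25
  12 + 25/287 = 3469/287
  8 + 287/3469 = 28039/3469
  0 + 3469/28039 = 3469/28039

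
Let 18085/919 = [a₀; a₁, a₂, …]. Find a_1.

1

18085 = 19·919 + 624   →  a_0 = 19
919 = 1·624 + 295   →  a_1 = 1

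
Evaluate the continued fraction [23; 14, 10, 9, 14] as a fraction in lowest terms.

417653/18103

Fold from the inside: start with 14/1.
  9 + 1/14 = 127/14
  10 + 14/127 = 1284/127
  14 + 127/1284 = 18103/1284
  23 + 1284/18103 = 417653/18103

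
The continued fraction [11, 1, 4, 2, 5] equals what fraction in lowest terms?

Fold from the inside: start with 5/1.
  2 + 1/5 = 11/5
  4 + 5/11 = 49/11
  1 + 11/49 = 60/49
  11 + 49/60 = 709/60

709/60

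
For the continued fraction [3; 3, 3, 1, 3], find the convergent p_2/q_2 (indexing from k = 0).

33/10

Using pₖ = aₖpₖ₋₁ + pₖ₋₂, qₖ = aₖqₖ₋₁ + qₖ₋₂ (with p₋₁=1, p₋₂=0, q₋₁=0, q₋₂=1):
  k=0: a=3, p=3, q=1
  k=1: a=3, p=10, q=3
  k=2: a=3, p=33, q=10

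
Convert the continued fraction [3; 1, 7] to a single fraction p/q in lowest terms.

31/8

Using pₖ = aₖpₖ₋₁ + pₖ₋₂ and qₖ = aₖqₖ₋₁ + qₖ₋₂:
  k=0: a=3, p=3, q=1
  k=1: a=1, p=4, q=1
  k=2: a=7, p=31, q=8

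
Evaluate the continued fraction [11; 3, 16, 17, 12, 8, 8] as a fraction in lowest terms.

7497647/661953

Fold from the inside: start with 8/1.
  8 + 1/8 = 65/8
  12 + 8/65 = 788/65
  17 + 65/788 = 13461/788
  16 + 788/13461 = 216164/13461
  3 + 13461/216164 = 661953/216164
  11 + 216164/661953 = 7497647/661953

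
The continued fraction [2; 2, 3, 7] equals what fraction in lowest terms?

Fold from the inside: start with 7/1.
  3 + 1/7 = 22/7
  2 + 7/22 = 51/22
  2 + 22/51 = 124/51

124/51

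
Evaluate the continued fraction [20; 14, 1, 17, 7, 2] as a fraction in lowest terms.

81572/4065

Using pₖ = aₖpₖ₋₁ + pₖ₋₂ and qₖ = aₖqₖ₋₁ + qₖ₋₂:
  k=0: a=20, p=20, q=1
  k=1: a=14, p=281, q=14
  k=2: a=1, p=301, q=15
  k=3: a=17, p=5398, q=269
  k=4: a=7, p=38087, q=1898
  k=5: a=2, p=81572, q=4065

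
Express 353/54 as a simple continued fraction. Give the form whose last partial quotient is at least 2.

[6; 1, 1, 6, 4]

353 = 6·54 + 29
54 = 1·29 + 25
29 = 1·25 + 4
25 = 6·4 + 1
4 = 4·1 + 0  (stop)
So 353/54 = [6; 1, 1, 6, 4].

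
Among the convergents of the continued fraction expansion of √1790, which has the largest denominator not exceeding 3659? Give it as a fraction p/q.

60501/1430

√1790 = [42; 3, 4, 8, 4, 3, 84, …] (period length 6).
Convergents:
  p_0/q_0 = 42/1
  p_1/q_1 = 127/3
  p_2/q_2 = 550/13
  p_3/q_3 = 4527/107
  p_4/q_4 = 18658/441
  p_5/q_5 = 60501/1430
  p_6/q_6 = 5100742/120561
q_5 = 1430 ≤ 3659 < 120561 = q_6, so the answer is 60501/1430.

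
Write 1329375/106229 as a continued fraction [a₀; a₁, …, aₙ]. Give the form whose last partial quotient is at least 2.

[12; 1, 1, 17, 17, 11, 16]

1329375 = 12·106229 + 54627
106229 = 1·54627 + 51602
54627 = 1·51602 + 3025
51602 = 17·3025 + 177
3025 = 17·177 + 16
177 = 11·16 + 1
16 = 16·1 + 0  (stop)
So 1329375/106229 = [12; 1, 1, 17, 17, 11, 16].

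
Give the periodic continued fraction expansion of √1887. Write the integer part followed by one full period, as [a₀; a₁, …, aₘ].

a₀ = ⌊√1887⌋ = 43.
With m₀=0, d₀=1 and mₖ₊₁ = dₖaₖ − mₖ, dₖ₊₁ = (n − mₖ₊₁²)/dₖ, aₖ₊₁ = ⌊(a₀+mₖ₊₁)/dₖ₊₁⌋:
  k=1: m=43, d=38, a=2
  k=2: m=33, d=21, a=3
  k=3: m=30, d=47, a=1
  k=4: m=17, d=34, a=1
  k=5: m=17, d=47, a=1
  k=6: m=30, d=21, a=3
  k=7: m=33, d=38, a=2
  k=8: m=43, d=1, a=86
d=1 and a=2a₀=86 at k=8, so the next step gives (m, d) = (43, 38) again — its k=1 value — and the period has length 8.

[43; 2, 3, 1, 1, 1, 3, 2, 86]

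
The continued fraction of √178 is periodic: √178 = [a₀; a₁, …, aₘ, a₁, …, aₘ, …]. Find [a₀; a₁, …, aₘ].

a₀ = ⌊√178⌋ = 13.

[13; 2, 1, 12, 1, 2, 26]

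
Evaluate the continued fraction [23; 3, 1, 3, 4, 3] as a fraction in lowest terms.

4816/207

Fold from the inside: start with 3/1.
  4 + 1/3 = 13/3
  3 + 3/13 = 42/13
  1 + 13/42 = 55/42
  3 + 42/55 = 207/55
  23 + 55/207 = 4816/207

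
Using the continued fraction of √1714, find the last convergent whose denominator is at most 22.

207/5

√1714 = [41; 2, 2, 82, …] (period length 3).
Convergents:
  p_0/q_0 = 41/1
  p_1/q_1 = 83/2
  p_2/q_2 = 207/5
  p_3/q_3 = 17057/412
q_2 = 5 ≤ 22 < 412 = q_3, so the answer is 207/5.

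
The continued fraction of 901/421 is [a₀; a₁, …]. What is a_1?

7

901 = 2·421 + 59   →  a_0 = 2
421 = 7·59 + 8   →  a_1 = 7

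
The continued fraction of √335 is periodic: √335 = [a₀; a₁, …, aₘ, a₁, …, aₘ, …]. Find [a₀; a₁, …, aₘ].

a₀ = ⌊√335⌋ = 18.

[18; 3, 3, 3, 36]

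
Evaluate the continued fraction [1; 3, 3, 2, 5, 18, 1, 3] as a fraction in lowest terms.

12345/9467

Fold from the inside: start with 3/1.
  1 + 1/3 = 4/3
  18 + 3/4 = 75/4
  5 + 4/75 = 379/75
  2 + 75/379 = 833/379
  3 + 379/833 = 2878/833
  3 + 833/2878 = 9467/2878
  1 + 2878/9467 = 12345/9467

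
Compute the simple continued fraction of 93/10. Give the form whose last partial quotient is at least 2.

[9; 3, 3]

93 = 9*10 + 3
10 = 3*3 + 1
3 = 3*1 + 0  (stop)
So 93/10 = [9; 3, 3].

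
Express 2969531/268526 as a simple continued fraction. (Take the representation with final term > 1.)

2969531 = 11×268526 + 15745
268526 = 17×15745 + 861
15745 = 18×861 + 247
861 = 3×247 + 120
247 = 2×120 + 7
120 = 17×7 + 1
7 = 7×1 + 0  (stop)
So 2969531/268526 = [11; 17, 18, 3, 2, 17, 7].

[11; 17, 18, 3, 2, 17, 7]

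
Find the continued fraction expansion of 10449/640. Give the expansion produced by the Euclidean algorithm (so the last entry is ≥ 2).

[16; 3, 16, 13]

10449 = 16*640 + 209
640 = 3*209 + 13
209 = 16*13 + 1
13 = 13*1 + 0  (stop)
So 10449/640 = [16; 3, 16, 13].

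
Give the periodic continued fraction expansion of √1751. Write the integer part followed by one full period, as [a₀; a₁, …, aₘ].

[41; 1, 5, 2, 4, 2, 5, 1, 82]

a₀ = ⌊√1751⌋ = 41.
With m₀=0, d₀=1 and mₖ₊₁ = dₖaₖ − mₖ, dₖ₊₁ = (n − mₖ₊₁²)/dₖ, aₖ₊₁ = ⌊(a₀+mₖ₊₁)/dₖ₊₁⌋:
  k=1: m=41, d=70, a=1
  k=2: m=29, d=13, a=5
  k=3: m=36, d=35, a=2
  k=4: m=34, d=17, a=4
  k=5: m=34, d=35, a=2
  k=6: m=36, d=13, a=5
  k=7: m=29, d=70, a=1
  k=8: m=41, d=1, a=82
d=1 and a=2a₀=82 at k=8, so the next step gives (m, d) = (41, 70) again — its k=1 value — and the period has length 8.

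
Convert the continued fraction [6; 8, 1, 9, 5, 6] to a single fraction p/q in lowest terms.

17194/2813

Using pₖ = aₖpₖ₋₁ + pₖ₋₂ and qₖ = aₖqₖ₋₁ + qₖ₋₂:
  k=0: a=6, p=6, q=1
  k=1: a=8, p=49, q=8
  k=2: a=1, p=55, q=9
  k=3: a=9, p=544, q=89
  k=4: a=5, p=2775, q=454
  k=5: a=6, p=17194, q=2813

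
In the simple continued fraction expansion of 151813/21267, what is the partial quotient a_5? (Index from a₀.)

6

151813 = 7·21267 + 2944   →  a_0 = 7
21267 = 7·2944 + 659   →  a_1 = 7
2944 = 4·659 + 308   →  a_2 = 4
659 = 2·308 + 43   →  a_3 = 2
308 = 7·43 + 7   →  a_4 = 7
43 = 6·7 + 1   →  a_5 = 6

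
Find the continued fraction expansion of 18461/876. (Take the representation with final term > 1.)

18461 = 21*876 + 65
876 = 13*65 + 31
65 = 2*31 + 3
31 = 10*3 + 1
3 = 3*1 + 0  (stop)
So 18461/876 = [21; 13, 2, 10, 3].

[21; 13, 2, 10, 3]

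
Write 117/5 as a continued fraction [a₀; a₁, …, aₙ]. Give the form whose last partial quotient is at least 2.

117 = 23·5 + 2
5 = 2·2 + 1
2 = 2·1 + 0  (stop)
So 117/5 = [23; 2, 2].

[23; 2, 2]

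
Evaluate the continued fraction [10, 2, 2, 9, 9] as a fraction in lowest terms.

4453/428

Using pₖ = aₖpₖ₋₁ + pₖ₋₂ and qₖ = aₖqₖ₋₁ + qₖ₋₂:
  k=0: a=10, p=10, q=1
  k=1: a=2, p=21, q=2
  k=2: a=2, p=52, q=5
  k=3: a=9, p=489, q=47
  k=4: a=9, p=4453, q=428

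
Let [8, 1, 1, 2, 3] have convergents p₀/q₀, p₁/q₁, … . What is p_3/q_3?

43/5

Using pₖ = aₖpₖ₋₁ + pₖ₋₂, qₖ = aₖqₖ₋₁ + qₖ₋₂ (with p₋₁=1, p₋₂=0, q₋₁=0, q₋₂=1):
  k=0: a=8, p=8, q=1
  k=1: a=1, p=9, q=1
  k=2: a=1, p=17, q=2
  k=3: a=2, p=43, q=5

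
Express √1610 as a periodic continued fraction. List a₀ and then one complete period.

a₀ = ⌊√1610⌋ = 40.
With m₀=0, d₀=1 and mₖ₊₁ = dₖaₖ − mₖ, dₖ₊₁ = (n − mₖ₊₁²)/dₖ, aₖ₊₁ = ⌊(a₀+mₖ₊₁)/dₖ₊₁⌋:
  k=1: m=40, d=10, a=8
  k=2: m=40, d=1, a=80
d=1 and a=2a₀=80 at k=2, so the next step gives (m, d) = (40, 10) again — its k=1 value — and the period has length 2.

[40; 8, 80]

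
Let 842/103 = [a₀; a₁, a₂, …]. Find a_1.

5

842 = 8·103 + 18   →  a_0 = 8
103 = 5·18 + 13   →  a_1 = 5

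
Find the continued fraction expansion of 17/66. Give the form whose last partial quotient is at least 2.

17 = 0×66 + 17
66 = 3×17 + 15
17 = 1×15 + 2
15 = 7×2 + 1
2 = 2×1 + 0  (stop)
So 17/66 = [0; 3, 1, 7, 2].

[0; 3, 1, 7, 2]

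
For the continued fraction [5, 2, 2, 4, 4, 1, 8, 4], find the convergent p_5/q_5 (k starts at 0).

Using pₖ = aₖpₖ₋₁ + pₖ₋₂, qₖ = aₖqₖ₋₁ + qₖ₋₂ (with p₋₁=1, p₋₂=0, q₋₁=0, q₋₂=1):
  k=0: a=5, p=5, q=1
  k=1: a=2, p=11, q=2
  k=2: a=2, p=27, q=5
  k=3: a=4, p=119, q=22
  k=4: a=4, p=503, q=93
  k=5: a=1, p=622, q=115

622/115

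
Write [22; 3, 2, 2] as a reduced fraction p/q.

Using pₖ = aₖpₖ₋₁ + pₖ₋₂ and qₖ = aₖqₖ₋₁ + qₖ₋₂:
  k=0: a=22, p=22, q=1
  k=1: a=3, p=67, q=3
  k=2: a=2, p=156, q=7
  k=3: a=2, p=379, q=17

379/17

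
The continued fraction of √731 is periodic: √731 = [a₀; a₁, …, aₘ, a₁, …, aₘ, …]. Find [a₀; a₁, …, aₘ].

[27; 27, 54]

a₀ = ⌊√731⌋ = 27.
With m₀=0, d₀=1 and mₖ₊₁ = dₖaₖ − mₖ, dₖ₊₁ = (n − mₖ₊₁²)/dₖ, aₖ₊₁ = ⌊(a₀+mₖ₊₁)/dₖ₊₁⌋:
  k=1: m=27, d=2, a=27
  k=2: m=27, d=1, a=54
d=1 and a=2a₀=54 at k=2, so the next step gives (m, d) = (27, 2) again — its k=1 value — and the period has length 2.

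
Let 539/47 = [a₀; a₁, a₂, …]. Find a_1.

539 = 11·47 + 22   →  a_0 = 11
47 = 2·22 + 3   →  a_1 = 2

2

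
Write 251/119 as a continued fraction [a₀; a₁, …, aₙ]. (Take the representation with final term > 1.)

[2; 9, 6, 2]

251 = 2·119 + 13
119 = 9·13 + 2
13 = 6·2 + 1
2 = 2·1 + 0  (stop)
So 251/119 = [2; 9, 6, 2].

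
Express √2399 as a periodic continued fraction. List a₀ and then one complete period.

[48; 1, 47, 1, 96]

a₀ = ⌊√2399⌋ = 48.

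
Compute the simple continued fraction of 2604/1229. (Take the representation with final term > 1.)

[2; 8, 2, 2, 1, 1, 5, 2]

2604 = 2*1229 + 146
1229 = 8*146 + 61
146 = 2*61 + 24
61 = 2*24 + 13
24 = 1*13 + 11
13 = 1*11 + 2
11 = 5*2 + 1
2 = 2*1 + 0  (stop)
So 2604/1229 = [2; 8, 2, 2, 1, 1, 5, 2].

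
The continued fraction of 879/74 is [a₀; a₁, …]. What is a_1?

1

879 = 11·74 + 65   →  a_0 = 11
74 = 1·65 + 9   →  a_1 = 1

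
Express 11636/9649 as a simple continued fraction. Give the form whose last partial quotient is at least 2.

[1; 4, 1, 5, 1, 18, 15]

11636 = 1·9649 + 1987
9649 = 4·1987 + 1701
1987 = 1·1701 + 286
1701 = 5·286 + 271
286 = 1·271 + 15
271 = 18·15 + 1
15 = 15·1 + 0  (stop)
So 11636/9649 = [1; 4, 1, 5, 1, 18, 15].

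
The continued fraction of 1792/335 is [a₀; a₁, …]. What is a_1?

2

1792 = 5·335 + 117   →  a_0 = 5
335 = 2·117 + 101   →  a_1 = 2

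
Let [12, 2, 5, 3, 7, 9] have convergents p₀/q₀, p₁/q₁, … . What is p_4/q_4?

3189/256

Using pₖ = aₖpₖ₋₁ + pₖ₋₂, qₖ = aₖqₖ₋₁ + qₖ₋₂ (with p₋₁=1, p₋₂=0, q₋₁=0, q₋₂=1):
  k=0: a=12, p=12, q=1
  k=1: a=2, p=25, q=2
  k=2: a=5, p=137, q=11
  k=3: a=3, p=436, q=35
  k=4: a=7, p=3189, q=256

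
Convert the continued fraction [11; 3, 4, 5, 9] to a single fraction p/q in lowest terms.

Fold from the inside: start with 9/1.
  5 + 1/9 = 46/9
  4 + 9/46 = 193/46
  3 + 46/193 = 625/193
  11 + 193/625 = 7068/625

7068/625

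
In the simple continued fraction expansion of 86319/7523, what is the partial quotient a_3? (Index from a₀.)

8

86319 = 11·7523 + 3566   →  a_0 = 11
7523 = 2·3566 + 391   →  a_1 = 2
3566 = 9·391 + 47   →  a_2 = 9
391 = 8·47 + 15   →  a_3 = 8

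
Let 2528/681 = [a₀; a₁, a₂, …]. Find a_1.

2528 = 3·681 + 485   →  a_0 = 3
681 = 1·485 + 196   →  a_1 = 1

1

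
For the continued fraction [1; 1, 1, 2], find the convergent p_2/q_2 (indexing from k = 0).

Using pₖ = aₖpₖ₋₁ + pₖ₋₂, qₖ = aₖqₖ₋₁ + qₖ₋₂ (with p₋₁=1, p₋₂=0, q₋₁=0, q₋₂=1):
  k=0: a=1, p=1, q=1
  k=1: a=1, p=2, q=1
  k=2: a=1, p=3, q=2

3/2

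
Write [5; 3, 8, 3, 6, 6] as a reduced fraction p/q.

16153/3036

Using pₖ = aₖpₖ₋₁ + pₖ₋₂ and qₖ = aₖqₖ₋₁ + qₖ₋₂:
  k=0: a=5, p=5, q=1
  k=1: a=3, p=16, q=3
  k=2: a=8, p=133, q=25
  k=3: a=3, p=415, q=78
  k=4: a=6, p=2623, q=493
  k=5: a=6, p=16153, q=3036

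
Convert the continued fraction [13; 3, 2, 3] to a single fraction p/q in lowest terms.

Using pₖ = aₖpₖ₋₁ + pₖ₋₂ and qₖ = aₖqₖ₋₁ + qₖ₋₂:
  k=0: a=13, p=13, q=1
  k=1: a=3, p=40, q=3
  k=2: a=2, p=93, q=7
  k=3: a=3, p=319, q=24

319/24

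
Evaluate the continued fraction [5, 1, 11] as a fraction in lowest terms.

71/12

Fold from the inside: start with 11/1.
  1 + 1/11 = 12/11
  5 + 11/12 = 71/12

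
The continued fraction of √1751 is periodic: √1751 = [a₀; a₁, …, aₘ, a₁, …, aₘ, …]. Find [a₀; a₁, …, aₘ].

[41; 1, 5, 2, 4, 2, 5, 1, 82]

a₀ = ⌊√1751⌋ = 41.
With m₀=0, d₀=1 and mₖ₊₁ = dₖaₖ − mₖ, dₖ₊₁ = (n − mₖ₊₁²)/dₖ, aₖ₊₁ = ⌊(a₀+mₖ₊₁)/dₖ₊₁⌋:
  k=1: m=41, d=70, a=1
  k=2: m=29, d=13, a=5
  k=3: m=36, d=35, a=2
  k=4: m=34, d=17, a=4
  k=5: m=34, d=35, a=2
  k=6: m=36, d=13, a=5
  k=7: m=29, d=70, a=1
  k=8: m=41, d=1, a=82
d=1 and a=2a₀=82 at k=8, so the next step gives (m, d) = (41, 70) again — its k=1 value — and the period has length 8.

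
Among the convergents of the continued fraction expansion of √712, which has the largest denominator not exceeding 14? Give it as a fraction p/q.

80/3

√712 = [26; 1, 2, 6, 2, 1, 52, …] (period length 6).
Convergents:
  p_0/q_0 = 26/1
  p_1/q_1 = 27/1
  p_2/q_2 = 80/3
  p_3/q_3 = 507/19
q_2 = 3 ≤ 14 < 19 = q_3, so the answer is 80/3.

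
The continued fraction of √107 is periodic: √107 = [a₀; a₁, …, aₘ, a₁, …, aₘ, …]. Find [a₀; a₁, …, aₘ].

[10; 2, 1, 9, 1, 2, 20]

a₀ = ⌊√107⌋ = 10.
With m₀=0, d₀=1 and mₖ₊₁ = dₖaₖ − mₖ, dₖ₊₁ = (n − mₖ₊₁²)/dₖ, aₖ₊₁ = ⌊(a₀+mₖ₊₁)/dₖ₊₁⌋:
  k=1: m=10, d=7, a=2
  k=2: m=4, d=13, a=1
  k=3: m=9, d=2, a=9
  k=4: m=9, d=13, a=1
  k=5: m=4, d=7, a=2
  k=6: m=10, d=1, a=20
d=1 and a=2a₀=20 at k=6, so the next step gives (m, d) = (10, 7) again — its k=1 value — and the period has length 6.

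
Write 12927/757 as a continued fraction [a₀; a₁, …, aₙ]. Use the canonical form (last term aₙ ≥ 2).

12927 = 17×757 + 58
757 = 13×58 + 3
58 = 19×3 + 1
3 = 3×1 + 0  (stop)
So 12927/757 = [17; 13, 19, 3].

[17; 13, 19, 3]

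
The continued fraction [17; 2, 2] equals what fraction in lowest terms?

87/5

Using pₖ = aₖpₖ₋₁ + pₖ₋₂ and qₖ = aₖqₖ₋₁ + qₖ₋₂:
  k=0: a=17, p=17, q=1
  k=1: a=2, p=35, q=2
  k=2: a=2, p=87, q=5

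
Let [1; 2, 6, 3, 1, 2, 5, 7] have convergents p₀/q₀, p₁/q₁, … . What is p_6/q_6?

Using pₖ = aₖpₖ₋₁ + pₖ₋₂, qₖ = aₖqₖ₋₁ + qₖ₋₂ (with p₋₁=1, p₋₂=0, q₋₁=0, q₋₂=1):
  k=0: a=1, p=1, q=1
  k=1: a=2, p=3, q=2
  k=2: a=6, p=19, q=13
  k=3: a=3, p=60, q=41
  k=4: a=1, p=79, q=54
  k=5: a=2, p=218, q=149
  k=6: a=5, p=1169, q=799

1169/799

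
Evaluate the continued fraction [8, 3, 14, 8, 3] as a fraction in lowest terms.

9025/1084

Fold from the inside: start with 3/1.
  8 + 1/3 = 25/3
  14 + 3/25 = 353/25
  3 + 25/353 = 1084/353
  8 + 353/1084 = 9025/1084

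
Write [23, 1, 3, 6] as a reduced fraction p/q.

594/25

Using pₖ = aₖpₖ₋₁ + pₖ₋₂ and qₖ = aₖqₖ₋₁ + qₖ₋₂:
  k=0: a=23, p=23, q=1
  k=1: a=1, p=24, q=1
  k=2: a=3, p=95, q=4
  k=3: a=6, p=594, q=25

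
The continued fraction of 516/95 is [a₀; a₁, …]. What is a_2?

3

516 = 5·95 + 41   →  a_0 = 5
95 = 2·41 + 13   →  a_1 = 2
41 = 3·13 + 2   →  a_2 = 3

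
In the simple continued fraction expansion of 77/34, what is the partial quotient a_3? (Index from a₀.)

77 = 2·34 + 9   →  a_0 = 2
34 = 3·9 + 7   →  a_1 = 3
9 = 1·7 + 2   →  a_2 = 1
7 = 3·2 + 1   →  a_3 = 3

3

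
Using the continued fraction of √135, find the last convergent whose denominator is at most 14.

√135 = [11; 1, 1, 1, 1, 1, 1, 1, 22, …] (period length 8).
Convergents:
  p_0/q_0 = 11/1
  p_1/q_1 = 12/1
  p_2/q_2 = 23/2
  p_3/q_3 = 35/3
  p_4/q_4 = 58/5
  p_5/q_5 = 93/8
  p_6/q_6 = 151/13
  p_7/q_7 = 244/21
q_6 = 13 ≤ 14 < 21 = q_7, so the answer is 151/13.

151/13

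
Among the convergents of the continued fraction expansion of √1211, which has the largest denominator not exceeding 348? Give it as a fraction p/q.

11971/344

√1211 = [34; 1, 3, 1, 68, …] (period length 4).
Convergents:
  p_0/q_0 = 34/1
  p_1/q_1 = 35/1
  p_2/q_2 = 139/4
  p_3/q_3 = 174/5
  p_4/q_4 = 11971/344
  p_5/q_5 = 12145/349
q_4 = 344 ≤ 348 < 349 = q_5, so the answer is 11971/344.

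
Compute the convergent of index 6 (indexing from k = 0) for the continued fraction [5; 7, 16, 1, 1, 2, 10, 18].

31328/6093

Using pₖ = aₖpₖ₋₁ + pₖ₋₂, qₖ = aₖqₖ₋₁ + qₖ₋₂ (with p₋₁=1, p₋₂=0, q₋₁=0, q₋₂=1):
  k=0: a=5, p=5, q=1
  k=1: a=7, p=36, q=7
  k=2: a=16, p=581, q=113
  k=3: a=1, p=617, q=120
  k=4: a=1, p=1198, q=233
  k=5: a=2, p=3013, q=586
  k=6: a=10, p=31328, q=6093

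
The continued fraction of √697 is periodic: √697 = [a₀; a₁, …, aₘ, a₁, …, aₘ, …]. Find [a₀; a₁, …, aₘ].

[26; 2, 2, 52]

a₀ = ⌊√697⌋ = 26.
With m₀=0, d₀=1 and mₖ₊₁ = dₖaₖ − mₖ, dₖ₊₁ = (n − mₖ₊₁²)/dₖ, aₖ₊₁ = ⌊(a₀+mₖ₊₁)/dₖ₊₁⌋:
  k=1: m=26, d=21, a=2
  k=2: m=16, d=21, a=2
  k=3: m=26, d=1, a=52
d=1 and a=2a₀=52 at k=3, so the next step gives (m, d) = (26, 21) again — its k=1 value — and the period has length 3.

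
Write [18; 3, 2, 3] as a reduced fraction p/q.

Fold from the inside: start with 3/1.
  2 + 1/3 = 7/3
  3 + 3/7 = 24/7
  18 + 7/24 = 439/24

439/24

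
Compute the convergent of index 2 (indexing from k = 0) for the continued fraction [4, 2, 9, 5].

85/19

Using pₖ = aₖpₖ₋₁ + pₖ₋₂, qₖ = aₖqₖ₋₁ + qₖ₋₂ (with p₋₁=1, p₋₂=0, q₋₁=0, q₋₂=1):
  k=0: a=4, p=4, q=1
  k=1: a=2, p=9, q=2
  k=2: a=9, p=85, q=19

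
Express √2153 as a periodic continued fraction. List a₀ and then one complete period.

a₀ = ⌊√2153⌋ = 46.
With m₀=0, d₀=1 and mₖ₊₁ = dₖaₖ − mₖ, dₖ₊₁ = (n − mₖ₊₁²)/dₖ, aₖ₊₁ = ⌊(a₀+mₖ₊₁)/dₖ₊₁⌋:
  k=1: m=46, d=37, a=2
  k=2: m=28, d=37, a=2
  k=3: m=46, d=1, a=92
d=1 and a=2a₀=92 at k=3, so the next step gives (m, d) = (46, 37) again — its k=1 value — and the period has length 3.

[46; 2, 2, 92]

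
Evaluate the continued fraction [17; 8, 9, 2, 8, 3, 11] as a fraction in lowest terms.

788771/46064

Fold from the inside: start with 11/1.
  3 + 1/11 = 34/11
  8 + 11/34 = 283/34
  2 + 34/283 = 600/283
  9 + 283/600 = 5683/600
  8 + 600/5683 = 46064/5683
  17 + 5683/46064 = 788771/46064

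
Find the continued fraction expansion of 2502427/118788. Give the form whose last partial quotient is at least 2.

2502427 = 21*118788 + 7879
118788 = 15*7879 + 603
7879 = 13*603 + 40
603 = 15*40 + 3
40 = 13*3 + 1
3 = 3*1 + 0  (stop)
So 2502427/118788 = [21; 15, 13, 15, 13, 3].

[21; 15, 13, 15, 13, 3]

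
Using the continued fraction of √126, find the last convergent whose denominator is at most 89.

√126 = [11; 4, 2, 4, 22, …] (period length 4).
Convergents:
  p_0/q_0 = 11/1
  p_1/q_1 = 45/4
  p_2/q_2 = 101/9
  p_3/q_3 = 449/40
  p_4/q_4 = 9979/889
q_3 = 40 ≤ 89 < 889 = q_4, so the answer is 449/40.

449/40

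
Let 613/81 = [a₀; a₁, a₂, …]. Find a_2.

1

613 = 7·81 + 46   →  a_0 = 7
81 = 1·46 + 35   →  a_1 = 1
46 = 1·35 + 11   →  a_2 = 1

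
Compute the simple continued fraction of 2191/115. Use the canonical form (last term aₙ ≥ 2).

[19; 19, 6]

2191 = 19×115 + 6
115 = 19×6 + 1
6 = 6×1 + 0  (stop)
So 2191/115 = [19; 19, 6].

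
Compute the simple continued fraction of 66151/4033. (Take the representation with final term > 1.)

[16; 2, 2, 16, 16, 3]

66151 = 16*4033 + 1623
4033 = 2*1623 + 787
1623 = 2*787 + 49
787 = 16*49 + 3
49 = 16*3 + 1
3 = 3*1 + 0  (stop)
So 66151/4033 = [16; 2, 2, 16, 16, 3].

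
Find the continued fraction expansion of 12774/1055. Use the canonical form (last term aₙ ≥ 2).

12774 = 12*1055 + 114
1055 = 9*114 + 29
114 = 3*29 + 27
29 = 1*27 + 2
27 = 13*2 + 1
2 = 2*1 + 0  (stop)
So 12774/1055 = [12; 9, 3, 1, 13, 2].

[12; 9, 3, 1, 13, 2]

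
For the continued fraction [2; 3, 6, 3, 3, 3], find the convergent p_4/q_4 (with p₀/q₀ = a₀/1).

Using pₖ = aₖpₖ₋₁ + pₖ₋₂, qₖ = aₖqₖ₋₁ + qₖ₋₂ (with p₋₁=1, p₋₂=0, q₋₁=0, q₋₂=1):
  k=0: a=2, p=2, q=1
  k=1: a=3, p=7, q=3
  k=2: a=6, p=44, q=19
  k=3: a=3, p=139, q=60
  k=4: a=3, p=461, q=199

461/199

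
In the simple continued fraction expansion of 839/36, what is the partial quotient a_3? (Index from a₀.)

839 = 23·36 + 11   →  a_0 = 23
36 = 3·11 + 3   →  a_1 = 3
11 = 3·3 + 2   →  a_2 = 3
3 = 1·2 + 1   →  a_3 = 1

1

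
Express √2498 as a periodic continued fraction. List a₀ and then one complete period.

a₀ = ⌊√2498⌋ = 49.

[49; 1, 48, 1, 98]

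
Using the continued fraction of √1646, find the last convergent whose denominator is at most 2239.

80655/1988

√1646 = [40; 1, 1, 3, 40, 3, 1, 1, 80, …] (period length 8).
Convergents:
  p_0/q_0 = 40/1
  p_1/q_1 = 41/1
  p_2/q_2 = 81/2
  p_3/q_3 = 284/7
  p_4/q_4 = 11441/282
  p_5/q_5 = 34607/853
  p_6/q_6 = 46048/1135
  p_7/q_7 = 80655/1988
  p_8/q_8 = 6498448/160175
q_7 = 1988 ≤ 2239 < 160175 = q_8, so the answer is 80655/1988.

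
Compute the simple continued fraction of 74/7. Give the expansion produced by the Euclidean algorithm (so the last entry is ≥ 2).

74 = 10×7 + 4
7 = 1×4 + 3
4 = 1×3 + 1
3 = 3×1 + 0  (stop)
So 74/7 = [10; 1, 1, 3].

[10; 1, 1, 3]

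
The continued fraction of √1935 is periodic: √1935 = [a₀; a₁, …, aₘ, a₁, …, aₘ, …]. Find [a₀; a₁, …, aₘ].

[43; 1, 86]

a₀ = ⌊√1935⌋ = 43.
With m₀=0, d₀=1 and mₖ₊₁ = dₖaₖ − mₖ, dₖ₊₁ = (n − mₖ₊₁²)/dₖ, aₖ₊₁ = ⌊(a₀+mₖ₊₁)/dₖ₊₁⌋:
  k=1: m=43, d=86, a=1
  k=2: m=43, d=1, a=86
d=1 and a=2a₀=86 at k=2, so the next step gives (m, d) = (43, 86) again — its k=1 value — and the period has length 2.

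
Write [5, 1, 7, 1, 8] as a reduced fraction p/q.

Using pₖ = aₖpₖ₋₁ + pₖ₋₂ and qₖ = aₖqₖ₋₁ + qₖ₋₂:
  k=0: a=5, p=5, q=1
  k=1: a=1, p=6, q=1
  k=2: a=7, p=47, q=8
  k=3: a=1, p=53, q=9
  k=4: a=8, p=471, q=80

471/80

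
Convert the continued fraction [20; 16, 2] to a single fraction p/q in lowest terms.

662/33

Fold from the inside: start with 2/1.
  16 + 1/2 = 33/2
  20 + 2/33 = 662/33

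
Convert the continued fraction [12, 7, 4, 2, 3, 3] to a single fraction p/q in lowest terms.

8946/737

Using pₖ = aₖpₖ₋₁ + pₖ₋₂ and qₖ = aₖqₖ₋₁ + qₖ₋₂:
  k=0: a=12, p=12, q=1
  k=1: a=7, p=85, q=7
  k=2: a=4, p=352, q=29
  k=3: a=2, p=789, q=65
  k=4: a=3, p=2719, q=224
  k=5: a=3, p=8946, q=737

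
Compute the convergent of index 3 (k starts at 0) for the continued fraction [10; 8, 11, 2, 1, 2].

1883/186

Using pₖ = aₖpₖ₋₁ + pₖ₋₂, qₖ = aₖqₖ₋₁ + qₖ₋₂ (with p₋₁=1, p₋₂=0, q₋₁=0, q₋₂=1):
  k=0: a=10, p=10, q=1
  k=1: a=8, p=81, q=8
  k=2: a=11, p=901, q=89
  k=3: a=2, p=1883, q=186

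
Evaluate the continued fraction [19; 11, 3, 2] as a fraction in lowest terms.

1508/79

Using pₖ = aₖpₖ₋₁ + pₖ₋₂ and qₖ = aₖqₖ₋₁ + qₖ₋₂:
  k=0: a=19, p=19, q=1
  k=1: a=11, p=210, q=11
  k=2: a=3, p=649, q=34
  k=3: a=2, p=1508, q=79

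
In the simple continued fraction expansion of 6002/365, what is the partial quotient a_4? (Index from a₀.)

6002 = 16·365 + 162   →  a_0 = 16
365 = 2·162 + 41   →  a_1 = 2
162 = 3·41 + 39   →  a_2 = 3
41 = 1·39 + 2   →  a_3 = 1
39 = 19·2 + 1   →  a_4 = 19

19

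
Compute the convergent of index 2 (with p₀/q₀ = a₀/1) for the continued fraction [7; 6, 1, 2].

Using pₖ = aₖpₖ₋₁ + pₖ₋₂, qₖ = aₖqₖ₋₁ + qₖ₋₂ (with p₋₁=1, p₋₂=0, q₋₁=0, q₋₂=1):
  k=0: a=7, p=7, q=1
  k=1: a=6, p=43, q=6
  k=2: a=1, p=50, q=7

50/7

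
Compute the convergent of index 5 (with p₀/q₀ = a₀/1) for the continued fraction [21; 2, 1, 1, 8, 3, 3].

Using pₖ = aₖpₖ₋₁ + pₖ₋₂, qₖ = aₖqₖ₋₁ + qₖ₋₂ (with p₋₁=1, p₋₂=0, q₋₁=0, q₋₂=1):
  k=0: a=21, p=21, q=1
  k=1: a=2, p=43, q=2
  k=2: a=1, p=64, q=3
  k=3: a=1, p=107, q=5
  k=4: a=8, p=920, q=43
  k=5: a=3, p=2867, q=134

2867/134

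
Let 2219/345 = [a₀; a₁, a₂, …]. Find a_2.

2219 = 6·345 + 149   →  a_0 = 6
345 = 2·149 + 47   →  a_1 = 2
149 = 3·47 + 8   →  a_2 = 3

3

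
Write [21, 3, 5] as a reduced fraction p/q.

341/16

Fold from the inside: start with 5/1.
  3 + 1/5 = 16/5
  21 + 5/16 = 341/16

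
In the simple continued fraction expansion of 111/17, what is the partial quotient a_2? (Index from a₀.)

111 = 6·17 + 9   →  a_0 = 6
17 = 1·9 + 8   →  a_1 = 1
9 = 1·8 + 1   →  a_2 = 1

1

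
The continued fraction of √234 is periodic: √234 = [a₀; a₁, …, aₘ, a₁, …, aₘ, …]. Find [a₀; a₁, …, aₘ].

[15; 3, 2, 1, 2, 1, 2, 3, 30]

a₀ = ⌊√234⌋ = 15.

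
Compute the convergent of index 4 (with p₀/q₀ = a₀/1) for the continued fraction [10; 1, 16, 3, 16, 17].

Using pₖ = aₖpₖ₋₁ + pₖ₋₂, qₖ = aₖqₖ₋₁ + qₖ₋₂ (with p₋₁=1, p₋₂=0, q₋₁=0, q₋₂=1):
  k=0: a=10, p=10, q=1
  k=1: a=1, p=11, q=1
  k=2: a=16, p=186, q=17
  k=3: a=3, p=569, q=52
  k=4: a=16, p=9290, q=849

9290/849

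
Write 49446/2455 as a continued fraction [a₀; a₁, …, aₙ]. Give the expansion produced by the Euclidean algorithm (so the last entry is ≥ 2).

[20; 7, 10, 2, 16]

49446 = 20×2455 + 346
2455 = 7×346 + 33
346 = 10×33 + 16
33 = 2×16 + 1
16 = 16×1 + 0  (stop)
So 49446/2455 = [20; 7, 10, 2, 16].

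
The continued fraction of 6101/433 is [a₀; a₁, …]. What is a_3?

6101 = 14·433 + 39   →  a_0 = 14
433 = 11·39 + 4   →  a_1 = 11
39 = 9·4 + 3   →  a_2 = 9
4 = 1·3 + 1   →  a_3 = 1

1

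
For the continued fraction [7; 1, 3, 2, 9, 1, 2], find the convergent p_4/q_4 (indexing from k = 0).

661/85

Using pₖ = aₖpₖ₋₁ + pₖ₋₂, qₖ = aₖqₖ₋₁ + qₖ₋₂ (with p₋₁=1, p₋₂=0, q₋₁=0, q₋₂=1):
  k=0: a=7, p=7, q=1
  k=1: a=1, p=8, q=1
  k=2: a=3, p=31, q=4
  k=3: a=2, p=70, q=9
  k=4: a=9, p=661, q=85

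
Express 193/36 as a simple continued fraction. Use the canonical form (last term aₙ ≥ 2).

193 = 5×36 + 13
36 = 2×13 + 10
13 = 1×10 + 3
10 = 3×3 + 1
3 = 3×1 + 0  (stop)
So 193/36 = [5; 2, 1, 3, 3].

[5; 2, 1, 3, 3]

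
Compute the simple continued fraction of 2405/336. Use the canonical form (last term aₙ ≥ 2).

2405 = 7*336 + 53
336 = 6*53 + 18
53 = 2*18 + 17
18 = 1*17 + 1
17 = 17*1 + 0  (stop)
So 2405/336 = [7; 6, 2, 1, 17].

[7; 6, 2, 1, 17]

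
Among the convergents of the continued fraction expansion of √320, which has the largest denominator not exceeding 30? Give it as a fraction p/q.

161/9

√320 = [17; 1, 7, 1, 34, …] (period length 4).
Convergents:
  p_0/q_0 = 17/1
  p_1/q_1 = 18/1
  p_2/q_2 = 143/8
  p_3/q_3 = 161/9
  p_4/q_4 = 5617/314
q_3 = 9 ≤ 30 < 314 = q_4, so the answer is 161/9.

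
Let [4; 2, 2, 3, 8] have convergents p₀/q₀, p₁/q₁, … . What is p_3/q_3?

Using pₖ = aₖpₖ₋₁ + pₖ₋₂, qₖ = aₖqₖ₋₁ + qₖ₋₂ (with p₋₁=1, p₋₂=0, q₋₁=0, q₋₂=1):
  k=0: a=4, p=4, q=1
  k=1: a=2, p=9, q=2
  k=2: a=2, p=22, q=5
  k=3: a=3, p=75, q=17

75/17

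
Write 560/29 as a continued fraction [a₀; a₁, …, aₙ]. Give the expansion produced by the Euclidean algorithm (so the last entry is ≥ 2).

[19; 3, 4, 2]

560 = 19×29 + 9
29 = 3×9 + 2
9 = 4×2 + 1
2 = 2×1 + 0  (stop)
So 560/29 = [19; 3, 4, 2].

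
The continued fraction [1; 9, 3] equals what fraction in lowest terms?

Using pₖ = aₖpₖ₋₁ + pₖ₋₂ and qₖ = aₖqₖ₋₁ + qₖ₋₂:
  k=0: a=1, p=1, q=1
  k=1: a=9, p=10, q=9
  k=2: a=3, p=31, q=28

31/28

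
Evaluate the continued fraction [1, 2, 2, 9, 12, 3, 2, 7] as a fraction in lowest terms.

42538/30293

Using pₖ = aₖpₖ₋₁ + pₖ₋₂ and qₖ = aₖqₖ₋₁ + qₖ₋₂:
  k=0: a=1, p=1, q=1
  k=1: a=2, p=3, q=2
  k=2: a=2, p=7, q=5
  k=3: a=9, p=66, q=47
  k=4: a=12, p=799, q=569
  k=5: a=3, p=2463, q=1754
  k=6: a=2, p=5725, q=4077
  k=7: a=7, p=42538, q=30293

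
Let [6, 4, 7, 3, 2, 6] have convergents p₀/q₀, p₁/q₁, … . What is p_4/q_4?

1317/211

Using pₖ = aₖpₖ₋₁ + pₖ₋₂, qₖ = aₖqₖ₋₁ + qₖ₋₂ (with p₋₁=1, p₋₂=0, q₋₁=0, q₋₂=1):
  k=0: a=6, p=6, q=1
  k=1: a=4, p=25, q=4
  k=2: a=7, p=181, q=29
  k=3: a=3, p=568, q=91
  k=4: a=2, p=1317, q=211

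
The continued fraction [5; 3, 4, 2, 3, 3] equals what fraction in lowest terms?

Using pₖ = aₖpₖ₋₁ + pₖ₋₂ and qₖ = aₖqₖ₋₁ + qₖ₋₂:
  k=0: a=5, p=5, q=1
  k=1: a=3, p=16, q=3
  k=2: a=4, p=69, q=13
  k=3: a=2, p=154, q=29
  k=4: a=3, p=531, q=100
  k=5: a=3, p=1747, q=329

1747/329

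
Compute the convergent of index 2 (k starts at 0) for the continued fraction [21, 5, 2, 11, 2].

Using pₖ = aₖpₖ₋₁ + pₖ₋₂, qₖ = aₖqₖ₋₁ + qₖ₋₂ (with p₋₁=1, p₋₂=0, q₋₁=0, q₋₂=1):
  k=0: a=21, p=21, q=1
  k=1: a=5, p=106, q=5
  k=2: a=2, p=233, q=11

233/11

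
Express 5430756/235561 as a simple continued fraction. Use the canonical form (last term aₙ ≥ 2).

5430756 = 23·235561 + 12853
235561 = 18·12853 + 4207
12853 = 3·4207 + 232
4207 = 18·232 + 31
232 = 7·31 + 15
31 = 2·15 + 1
15 = 15·1 + 0  (stop)
So 5430756/235561 = [23; 18, 3, 18, 7, 2, 15].

[23; 18, 3, 18, 7, 2, 15]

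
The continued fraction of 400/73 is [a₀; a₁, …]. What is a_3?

400 = 5·73 + 35   →  a_0 = 5
73 = 2·35 + 3   →  a_1 = 2
35 = 11·3 + 2   →  a_2 = 11
3 = 1·2 + 1   →  a_3 = 1

1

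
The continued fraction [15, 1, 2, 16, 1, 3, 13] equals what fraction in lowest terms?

42584/2717

Using pₖ = aₖpₖ₋₁ + pₖ₋₂ and qₖ = aₖqₖ₋₁ + qₖ₋₂:
  k=0: a=15, p=15, q=1
  k=1: a=1, p=16, q=1
  k=2: a=2, p=47, q=3
  k=3: a=16, p=768, q=49
  k=4: a=1, p=815, q=52
  k=5: a=3, p=3213, q=205
  k=6: a=13, p=42584, q=2717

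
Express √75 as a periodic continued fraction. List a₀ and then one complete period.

a₀ = ⌊√75⌋ = 8.
With m₀=0, d₀=1 and mₖ₊₁ = dₖaₖ − mₖ, dₖ₊₁ = (n − mₖ₊₁²)/dₖ, aₖ₊₁ = ⌊(a₀+mₖ₊₁)/dₖ₊₁⌋:
  k=1: m=8, d=11, a=1
  k=2: m=3, d=6, a=1
  k=3: m=3, d=11, a=1
  k=4: m=8, d=1, a=16
d=1 and a=2a₀=16 at k=4, so the next step gives (m, d) = (8, 11) again — its k=1 value — and the period has length 4.

[8; 1, 1, 1, 16]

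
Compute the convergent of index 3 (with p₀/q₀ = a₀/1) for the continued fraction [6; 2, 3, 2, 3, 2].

103/16

Using pₖ = aₖpₖ₋₁ + pₖ₋₂, qₖ = aₖqₖ₋₁ + qₖ₋₂ (with p₋₁=1, p₋₂=0, q₋₁=0, q₋₂=1):
  k=0: a=6, p=6, q=1
  k=1: a=2, p=13, q=2
  k=2: a=3, p=45, q=7
  k=3: a=2, p=103, q=16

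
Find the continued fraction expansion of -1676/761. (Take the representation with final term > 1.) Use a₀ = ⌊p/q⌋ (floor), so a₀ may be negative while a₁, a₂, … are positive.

-1676 = -3×761 + 607
761 = 1×607 + 154
607 = 3×154 + 145
154 = 1×145 + 9
145 = 16×9 + 1
9 = 9×1 + 0  (stop)
So -1676/761 = [-3; 1, 3, 1, 16, 9].

[-3; 1, 3, 1, 16, 9]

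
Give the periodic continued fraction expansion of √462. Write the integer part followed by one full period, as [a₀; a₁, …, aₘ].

a₀ = ⌊√462⌋ = 21.

[21; 2, 42]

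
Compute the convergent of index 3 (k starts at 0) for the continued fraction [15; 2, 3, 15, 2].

Using pₖ = aₖpₖ₋₁ + pₖ₋₂, qₖ = aₖqₖ₋₁ + qₖ₋₂ (with p₋₁=1, p₋₂=0, q₋₁=0, q₋₂=1):
  k=0: a=15, p=15, q=1
  k=1: a=2, p=31, q=2
  k=2: a=3, p=108, q=7
  k=3: a=15, p=1651, q=107

1651/107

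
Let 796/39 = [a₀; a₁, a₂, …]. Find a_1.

796 = 20·39 + 16   →  a_0 = 20
39 = 2·16 + 7   →  a_1 = 2

2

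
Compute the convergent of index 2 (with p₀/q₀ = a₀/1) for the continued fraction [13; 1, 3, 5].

55/4

Using pₖ = aₖpₖ₋₁ + pₖ₋₂, qₖ = aₖqₖ₋₁ + qₖ₋₂ (with p₋₁=1, p₋₂=0, q₋₁=0, q₋₂=1):
  k=0: a=13, p=13, q=1
  k=1: a=1, p=14, q=1
  k=2: a=3, p=55, q=4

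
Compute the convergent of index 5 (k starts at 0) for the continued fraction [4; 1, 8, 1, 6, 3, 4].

1063/217

Using pₖ = aₖpₖ₋₁ + pₖ₋₂, qₖ = aₖqₖ₋₁ + qₖ₋₂ (with p₋₁=1, p₋₂=0, q₋₁=0, q₋₂=1):
  k=0: a=4, p=4, q=1
  k=1: a=1, p=5, q=1
  k=2: a=8, p=44, q=9
  k=3: a=1, p=49, q=10
  k=4: a=6, p=338, q=69
  k=5: a=3, p=1063, q=217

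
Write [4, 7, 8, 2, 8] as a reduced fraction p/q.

Using pₖ = aₖpₖ₋₁ + pₖ₋₂ and qₖ = aₖqₖ₋₁ + qₖ₋₂:
  k=0: a=4, p=4, q=1
  k=1: a=7, p=29, q=7
  k=2: a=8, p=236, q=57
  k=3: a=2, p=501, q=121
  k=4: a=8, p=4244, q=1025

4244/1025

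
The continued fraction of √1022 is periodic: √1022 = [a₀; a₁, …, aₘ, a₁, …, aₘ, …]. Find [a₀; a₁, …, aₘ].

a₀ = ⌊√1022⌋ = 31.
With m₀=0, d₀=1 and mₖ₊₁ = dₖaₖ − mₖ, dₖ₊₁ = (n − mₖ₊₁²)/dₖ, aₖ₊₁ = ⌊(a₀+mₖ₊₁)/dₖ₊₁⌋:
  k=1: m=31, d=61, a=1
  k=2: m=30, d=2, a=30
  k=3: m=30, d=61, a=1
  k=4: m=31, d=1, a=62
d=1 and a=2a₀=62 at k=4, so the next step gives (m, d) = (31, 61) again — its k=1 value — and the period has length 4.

[31; 1, 30, 1, 62]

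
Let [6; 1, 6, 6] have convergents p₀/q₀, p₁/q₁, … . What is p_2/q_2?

Using pₖ = aₖpₖ₋₁ + pₖ₋₂, qₖ = aₖqₖ₋₁ + qₖ₋₂ (with p₋₁=1, p₋₂=0, q₋₁=0, q₋₂=1):
  k=0: a=6, p=6, q=1
  k=1: a=1, p=7, q=1
  k=2: a=6, p=48, q=7

48/7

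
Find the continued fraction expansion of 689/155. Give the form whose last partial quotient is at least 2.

689 = 4×155 + 69
155 = 2×69 + 17
69 = 4×17 + 1
17 = 17×1 + 0  (stop)
So 689/155 = [4; 2, 4, 17].

[4; 2, 4, 17]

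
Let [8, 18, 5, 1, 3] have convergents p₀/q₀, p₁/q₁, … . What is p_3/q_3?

878/109

Using pₖ = aₖpₖ₋₁ + pₖ₋₂, qₖ = aₖqₖ₋₁ + qₖ₋₂ (with p₋₁=1, p₋₂=0, q₋₁=0, q₋₂=1):
  k=0: a=8, p=8, q=1
  k=1: a=18, p=145, q=18
  k=2: a=5, p=733, q=91
  k=3: a=1, p=878, q=109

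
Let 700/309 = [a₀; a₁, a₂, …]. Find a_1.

700 = 2·309 + 82   →  a_0 = 2
309 = 3·82 + 63   →  a_1 = 3

3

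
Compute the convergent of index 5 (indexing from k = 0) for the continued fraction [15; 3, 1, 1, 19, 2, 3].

Using pₖ = aₖpₖ₋₁ + pₖ₋₂, qₖ = aₖqₖ₋₁ + qₖ₋₂ (with p₋₁=1, p₋₂=0, q₋₁=0, q₋₂=1):
  k=0: a=15, p=15, q=1
  k=1: a=3, p=46, q=3
  k=2: a=1, p=61, q=4
  k=3: a=1, p=107, q=7
  k=4: a=19, p=2094, q=137
  k=5: a=2, p=4295, q=281

4295/281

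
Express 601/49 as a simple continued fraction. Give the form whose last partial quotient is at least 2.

[12; 3, 1, 3, 3]

601 = 12*49 + 13
49 = 3*13 + 10
13 = 1*10 + 3
10 = 3*3 + 1
3 = 3*1 + 0  (stop)
So 601/49 = [12; 3, 1, 3, 3].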